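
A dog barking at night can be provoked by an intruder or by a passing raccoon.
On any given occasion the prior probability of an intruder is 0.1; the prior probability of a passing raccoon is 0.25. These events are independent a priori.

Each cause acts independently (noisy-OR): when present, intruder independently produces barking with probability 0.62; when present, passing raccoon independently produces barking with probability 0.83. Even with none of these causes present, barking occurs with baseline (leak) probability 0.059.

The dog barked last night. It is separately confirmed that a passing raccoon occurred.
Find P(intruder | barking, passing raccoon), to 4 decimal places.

Under noisy-OR, P(barking | causes) = 1 − (1−0.059)·∏(1−qᵢ) over the active causes.
Enumerate both values of intruder and weight by the priors:
  P(barking | passing raccoon) = 0.84003*0.9 + 0.939211*0.1
        = 0.756027 + 0.093921 = 0.849948
Configurations with intruder contribute 0.093921, so
  P(intruder | barking, passing raccoon) = 0.093921 / 0.849948 ≈ 0.1105

P(intruder | barking, passing raccoon) ≈ 0.1105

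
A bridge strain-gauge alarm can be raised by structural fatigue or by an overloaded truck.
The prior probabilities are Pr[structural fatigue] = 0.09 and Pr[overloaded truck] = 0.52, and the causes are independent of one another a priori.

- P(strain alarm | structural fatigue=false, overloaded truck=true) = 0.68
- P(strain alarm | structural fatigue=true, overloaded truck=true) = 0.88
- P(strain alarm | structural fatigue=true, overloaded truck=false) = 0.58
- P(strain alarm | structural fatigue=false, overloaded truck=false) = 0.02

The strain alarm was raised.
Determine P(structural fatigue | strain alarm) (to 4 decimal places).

P(structural fatigue | strain alarm) ≈ 0.1670

For the numerator, keep only structural fatigue=true terms: 0.025056 + 0.041184 = 0.066240
Normalizer over all consistent configurations: 0.02×0.91×0.48 + 0.68×0.91×0.52 + 0.58×0.09×0.48 + 0.88×0.09×0.52 = 0.396752
Posterior = 0.066240 / 0.396752 ≈ 0.1670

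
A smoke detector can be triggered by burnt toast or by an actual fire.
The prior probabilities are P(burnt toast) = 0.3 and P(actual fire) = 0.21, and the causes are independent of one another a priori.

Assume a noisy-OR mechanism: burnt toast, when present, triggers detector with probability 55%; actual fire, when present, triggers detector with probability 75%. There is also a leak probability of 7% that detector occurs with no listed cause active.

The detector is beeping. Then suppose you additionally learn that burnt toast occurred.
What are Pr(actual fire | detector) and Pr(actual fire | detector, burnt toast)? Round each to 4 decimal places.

Pr(actual fire | detector) ≈ 0.4895; Pr(actual fire | detector, burnt toast) ≈ 0.2904

Under noisy-OR, P(detector | causes) = 1 − (1−0.07)·∏(1−qᵢ) over the active causes.
Numerator (weight on configurations with actual fire): 0.112822 + 0.056409 = 0.169231
The normalizing constant is 0.07×0.7×0.79 + 0.7675×0.7×0.21 + 0.5815×0.3×0.79 + 0.895375×0.3×0.21 = 0.345757
P(actual fire | detector) = 0.169231/0.345757 ≈ 0.4895

With the extra evidence:
Sum P(detector|·) weighted by the priors over both values of actual fire:
  P(detector | burnt toast) = 0.5815*0.79 + 0.895375*0.21
        = 0.459385 + 0.188029 = 0.647414
The terms with actual fire present sum to 0.188029, so
  P(actual fire | detector, burnt toast) = 0.188029 / 0.647414 ≈ 0.2904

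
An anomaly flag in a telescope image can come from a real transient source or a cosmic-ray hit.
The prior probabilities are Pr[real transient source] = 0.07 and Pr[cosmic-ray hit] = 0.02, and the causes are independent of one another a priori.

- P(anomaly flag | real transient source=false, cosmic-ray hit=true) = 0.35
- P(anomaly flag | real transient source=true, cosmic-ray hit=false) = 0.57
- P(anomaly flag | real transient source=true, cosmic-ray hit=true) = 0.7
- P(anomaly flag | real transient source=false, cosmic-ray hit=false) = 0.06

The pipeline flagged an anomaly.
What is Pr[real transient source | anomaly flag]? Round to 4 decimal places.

By total probability over the 4 (real transient source, cosmic-ray hit) configurations:
  P(anomaly flag) = 0.06*0.93*0.98 + 0.35*0.93*0.02 + 0.57*0.07*0.98 + 0.7*0.07*0.02
        = 0.054684 + 0.006510 + 0.039102 + 0.000980 = 0.101276
Configurations with real transient source contribute 0.040082, so
  P(real transient source | anomaly flag) = 0.040082 / 0.101276 ≈ 0.3958

Pr[real transient source | anomaly flag] ≈ 0.3958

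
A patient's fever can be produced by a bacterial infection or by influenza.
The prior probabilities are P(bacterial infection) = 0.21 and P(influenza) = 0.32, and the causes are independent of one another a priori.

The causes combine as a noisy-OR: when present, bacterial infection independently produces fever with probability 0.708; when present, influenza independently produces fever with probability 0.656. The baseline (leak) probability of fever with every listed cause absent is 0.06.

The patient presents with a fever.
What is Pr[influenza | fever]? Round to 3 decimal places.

Under noisy-OR, P(fever | causes) = 1 − (1−0.06)·∏(1−qᵢ) over the active causes.
P(fever) = 0.06×0.79×0.68 + 0.67664×0.79×0.32 + 0.72552×0.21×0.68 + 0.905579×0.21×0.32 = 0.032232 + 0.171055 + 0.103604 + 0.060855 = 0.367746
Restricting to configurations with influenza present: 0.171055 + 0.060855 = 0.231910.
Hence the posterior is 0.231910/0.367746 ≈ 0.631.

Pr[influenza | fever] ≈ 0.631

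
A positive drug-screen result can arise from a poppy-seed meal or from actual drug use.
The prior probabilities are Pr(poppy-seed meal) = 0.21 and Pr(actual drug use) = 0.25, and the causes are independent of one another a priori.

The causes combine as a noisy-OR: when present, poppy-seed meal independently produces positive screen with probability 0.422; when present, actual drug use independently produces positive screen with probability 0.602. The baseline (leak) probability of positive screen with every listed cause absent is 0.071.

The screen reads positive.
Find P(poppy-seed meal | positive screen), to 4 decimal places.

P(poppy-seed meal | positive screen) ≈ 0.4068

Under noisy-OR, P(positive screen | causes) = 1 − (1−0.071)·∏(1−qᵢ) over the active causes.
P(positive screen) = 0.071*0.79*0.75 + 0.630258*0.79*0.25 + 0.463038*0.21*0.75 + 0.786289*0.21*0.25 = 0.042068 + 0.124476 + 0.072928 + 0.041280 = 0.280752
The poppy-seed meal-present share is 0.072928 + 0.041280 = 0.114208.
So P(poppy-seed meal | positive screen) = 0.114208/0.280752 ≈ 0.4068.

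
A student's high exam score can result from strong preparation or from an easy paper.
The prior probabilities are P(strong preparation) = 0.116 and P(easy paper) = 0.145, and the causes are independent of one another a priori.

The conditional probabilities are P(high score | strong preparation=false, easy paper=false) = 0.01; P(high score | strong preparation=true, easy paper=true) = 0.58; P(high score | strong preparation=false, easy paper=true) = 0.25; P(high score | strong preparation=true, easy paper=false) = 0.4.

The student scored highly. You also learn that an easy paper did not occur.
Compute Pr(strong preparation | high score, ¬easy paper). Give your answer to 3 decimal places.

Pr(strong preparation | high score, ¬easy paper) ≈ 0.840

Sum P(high score|·) weighted by the priors over both values of strong preparation:
  P(high score | ¬easy paper) = 0.01·0.884 + 0.4·0.116
        = 0.008840 + 0.046400 = 0.055240
The terms with strong preparation present sum to 0.046400, so
  P(strong preparation | high score, ¬easy paper) = 0.046400 / 0.055240 ≈ 0.840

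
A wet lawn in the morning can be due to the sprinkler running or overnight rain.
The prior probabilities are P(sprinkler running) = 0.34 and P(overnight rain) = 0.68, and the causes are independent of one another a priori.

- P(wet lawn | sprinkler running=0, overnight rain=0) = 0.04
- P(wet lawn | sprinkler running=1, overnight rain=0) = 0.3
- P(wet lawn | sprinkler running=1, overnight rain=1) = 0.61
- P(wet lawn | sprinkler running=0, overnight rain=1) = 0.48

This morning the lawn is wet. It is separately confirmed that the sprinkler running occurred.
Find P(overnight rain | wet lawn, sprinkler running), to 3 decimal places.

P(wet lawn | sprinkler running) = 0.3*0.32 + 0.61*0.68 = 0.096000 + 0.414800 = 0.510800
Restricting to configurations with overnight rain present: 0.61*0.68 = 0.414800.
P(overnight rain | wet lawn, sprinkler running) = 0.414800 / 0.510800 ≈ 0.812

P(overnight rain | wet lawn, sprinkler running) ≈ 0.812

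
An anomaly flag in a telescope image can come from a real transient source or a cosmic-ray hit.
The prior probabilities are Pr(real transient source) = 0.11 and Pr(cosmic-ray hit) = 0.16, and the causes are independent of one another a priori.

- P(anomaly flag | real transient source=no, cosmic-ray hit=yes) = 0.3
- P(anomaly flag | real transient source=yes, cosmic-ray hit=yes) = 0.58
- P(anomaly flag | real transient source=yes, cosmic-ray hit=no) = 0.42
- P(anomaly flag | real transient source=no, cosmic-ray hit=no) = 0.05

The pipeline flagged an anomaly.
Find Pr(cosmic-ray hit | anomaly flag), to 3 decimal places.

For the numerator, keep only cosmic-ray hit=true terms: 0.042720 + 0.010208 = 0.052928
Normalizer over all consistent configurations: 0.05*0.89*0.84 + 0.3*0.89*0.16 + 0.42*0.11*0.84 + 0.58*0.11*0.16 = 0.129116
Posterior = 0.052928 / 0.129116 ≈ 0.410

Pr(cosmic-ray hit | anomaly flag) ≈ 0.410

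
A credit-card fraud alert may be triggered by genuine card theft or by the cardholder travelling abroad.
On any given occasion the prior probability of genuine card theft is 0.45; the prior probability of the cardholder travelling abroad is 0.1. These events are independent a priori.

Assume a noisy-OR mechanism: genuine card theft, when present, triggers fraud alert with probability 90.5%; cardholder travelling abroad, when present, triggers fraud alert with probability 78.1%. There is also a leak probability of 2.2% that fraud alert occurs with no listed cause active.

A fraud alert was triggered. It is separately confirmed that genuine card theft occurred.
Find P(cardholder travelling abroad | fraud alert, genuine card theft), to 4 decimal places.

P(cardholder travelling abroad | fraud alert, genuine card theft) ≈ 0.1071

Under noisy-OR, P(fraud alert | causes) = 1 − (1−0.022)·∏(1−qᵢ) over the active causes.
Enumerate both values of cardholder travelling abroad and weight by the priors:
  P(fraud alert | genuine card theft) = 0.90709×0.9 + 0.979653×0.1
        = 0.816381 + 0.097965 = 0.914346
Configurations with cardholder travelling abroad contribute 0.097965, so
  P(cardholder travelling abroad | fraud alert, genuine card theft) = 0.097965 / 0.914346 ≈ 0.1071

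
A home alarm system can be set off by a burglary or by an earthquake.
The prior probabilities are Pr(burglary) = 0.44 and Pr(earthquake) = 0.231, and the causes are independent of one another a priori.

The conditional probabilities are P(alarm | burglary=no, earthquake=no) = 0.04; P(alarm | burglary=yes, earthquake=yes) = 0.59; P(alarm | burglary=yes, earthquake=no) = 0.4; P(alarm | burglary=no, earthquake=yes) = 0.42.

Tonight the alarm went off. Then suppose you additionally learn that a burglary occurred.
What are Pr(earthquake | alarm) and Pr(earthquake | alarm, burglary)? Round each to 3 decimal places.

Pr(earthquake | alarm) ≈ 0.428; Pr(earthquake | alarm, burglary) ≈ 0.307

P(alarm) = 0.04·0.56·0.769 + 0.42·0.56·0.231 + 0.4·0.44·0.769 + 0.59·0.44·0.231 = 0.017226 + 0.054331 + 0.135344 + 0.059968 = 0.266869
Of this, 0.114299 comes from 0.054331 + 0.059968 (the earthquake=true cases).
P(earthquake | alarm) = 0.114299 / 0.266869 ≈ 0.428

Now also conditioning on burglary=true:
P(alarm | burglary) = 0.4×0.769 + 0.59×0.231 = 0.307600 + 0.136290 = 0.443890
Restricting to configurations with earthquake present: 0.59×0.231 = 0.136290.
So P(earthquake | alarm, burglary) = 0.136290/0.443890 ≈ 0.307.
This is intercausal reasoning (explaining away): once burglary accounts for the alarm, earthquake becomes less likely.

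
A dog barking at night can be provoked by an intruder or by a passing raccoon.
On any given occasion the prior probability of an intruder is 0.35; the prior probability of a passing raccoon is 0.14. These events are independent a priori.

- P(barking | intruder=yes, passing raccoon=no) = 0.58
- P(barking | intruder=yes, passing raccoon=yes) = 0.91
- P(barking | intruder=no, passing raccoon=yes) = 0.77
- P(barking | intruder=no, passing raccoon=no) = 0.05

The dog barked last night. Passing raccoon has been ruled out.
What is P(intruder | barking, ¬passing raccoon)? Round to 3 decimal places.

P(barking | ¬passing raccoon) = 0.05×0.65 + 0.58×0.35 = 0.032500 + 0.203000 = 0.235500
The intruder-present share is 0.58×0.35 = 0.203000.
Hence the posterior is 0.203000/0.235500 ≈ 0.862.

P(intruder | barking, ¬passing raccoon) ≈ 0.862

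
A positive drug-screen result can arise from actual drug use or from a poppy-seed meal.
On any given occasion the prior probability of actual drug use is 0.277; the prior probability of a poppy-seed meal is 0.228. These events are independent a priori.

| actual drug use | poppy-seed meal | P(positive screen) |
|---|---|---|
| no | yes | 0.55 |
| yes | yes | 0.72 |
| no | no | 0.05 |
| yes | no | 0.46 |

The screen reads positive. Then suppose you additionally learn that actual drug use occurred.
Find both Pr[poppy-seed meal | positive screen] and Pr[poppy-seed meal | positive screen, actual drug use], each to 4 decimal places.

Pr[poppy-seed meal | positive screen] ≈ 0.5188; Pr[poppy-seed meal | positive screen, actual drug use] ≈ 0.3161

By total probability over the 4 (actual drug use, poppy-seed meal) configurations:
  P(positive screen) = 0.05·0.723·0.772 + 0.55·0.723·0.228 + 0.46·0.277·0.772 + 0.72·0.277·0.228
        = 0.027908 + 0.090664 + 0.098368 + 0.045472 = 0.262412
The terms with poppy-seed meal present sum to 0.136136, so
  P(poppy-seed meal | positive screen) = 0.136136 / 0.262412 ≈ 0.5188

Now also conditioning on actual drug use=true:
P(positive screen | actual drug use) = 0.46·0.772 + 0.72·0.228 = 0.355120 + 0.164160 = 0.519280
The poppy-seed meal-present share is 0.72·0.228 = 0.164160.
Hence the posterior is 0.164160/0.519280 ≈ 0.3161.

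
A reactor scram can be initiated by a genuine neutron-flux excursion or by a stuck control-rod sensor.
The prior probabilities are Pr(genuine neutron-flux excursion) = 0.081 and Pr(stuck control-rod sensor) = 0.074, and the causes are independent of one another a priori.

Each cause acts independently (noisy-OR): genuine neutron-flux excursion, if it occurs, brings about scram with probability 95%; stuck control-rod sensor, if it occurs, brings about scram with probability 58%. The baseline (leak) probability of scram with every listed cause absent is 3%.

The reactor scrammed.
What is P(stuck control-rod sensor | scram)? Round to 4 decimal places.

P(stuck control-rod sensor | scram) ≈ 0.3227

Under noisy-OR, P(scram | causes) = 1 − (1−0.03)·∏(1−qᵢ) over the active causes.
Sum P(scram|·) weighted by the priors over the 4 (genuine neutron-flux excursion, stuck control-rod sensor) configurations:
  P(scram) = 0.03·0.919·0.926 + 0.5926·0.919·0.074 + 0.9515·0.081·0.926 + 0.97963·0.081·0.074
        = 0.025530 + 0.040300 + 0.071368 + 0.005872 = 0.143070
Configurations with stuck control-rod sensor contribute 0.046172, so
  P(stuck control-rod sensor | scram) = 0.046172 / 0.143070 ≈ 0.3227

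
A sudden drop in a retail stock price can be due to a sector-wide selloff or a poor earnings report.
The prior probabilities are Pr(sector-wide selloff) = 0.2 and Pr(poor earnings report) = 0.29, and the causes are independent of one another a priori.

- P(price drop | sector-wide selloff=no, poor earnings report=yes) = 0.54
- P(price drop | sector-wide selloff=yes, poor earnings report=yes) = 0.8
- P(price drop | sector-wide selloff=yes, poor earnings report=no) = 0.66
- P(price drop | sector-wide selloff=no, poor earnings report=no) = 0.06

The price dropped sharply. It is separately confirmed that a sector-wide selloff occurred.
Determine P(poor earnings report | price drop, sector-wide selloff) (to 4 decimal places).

P(price drop | sector-wide selloff) = 0.66·0.71 + 0.8·0.29 = 0.468600 + 0.232000 = 0.700600
The poor earnings report-present share is 0.8·0.29 = 0.232000.
Hence the posterior is 0.232000/0.700600 ≈ 0.3311.

P(poor earnings report | price drop, sector-wide selloff) ≈ 0.3311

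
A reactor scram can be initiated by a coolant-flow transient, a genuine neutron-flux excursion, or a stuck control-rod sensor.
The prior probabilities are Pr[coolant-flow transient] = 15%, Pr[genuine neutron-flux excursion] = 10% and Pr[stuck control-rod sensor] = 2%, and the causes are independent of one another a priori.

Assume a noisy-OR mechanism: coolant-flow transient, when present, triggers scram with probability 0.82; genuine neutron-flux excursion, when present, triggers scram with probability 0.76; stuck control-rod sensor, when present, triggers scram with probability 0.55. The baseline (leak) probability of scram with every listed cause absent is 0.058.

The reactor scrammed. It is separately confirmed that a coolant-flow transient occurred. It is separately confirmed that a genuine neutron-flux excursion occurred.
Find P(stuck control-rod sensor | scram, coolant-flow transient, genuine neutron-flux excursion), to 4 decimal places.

Under noisy-OR, P(scram | causes) = 1 − (1−0.058)·∏(1−qᵢ) over the active causes.
P(scram | coolant-flow transient, genuine neutron-flux excursion) = 0.959306·0.98 + 0.981688·0.02 = 0.940120 + 0.019634 = 0.959754
Of this, 0.019634 comes from 0.981688·0.02 (the stuck control-rod sensor=true cases).
So P(stuck control-rod sensor | scram, coolant-flow transient, genuine neutron-flux excursion) = 0.019634/0.959754 ≈ 0.0205.

P(stuck control-rod sensor | scram, coolant-flow transient, genuine neutron-flux excursion) ≈ 0.0205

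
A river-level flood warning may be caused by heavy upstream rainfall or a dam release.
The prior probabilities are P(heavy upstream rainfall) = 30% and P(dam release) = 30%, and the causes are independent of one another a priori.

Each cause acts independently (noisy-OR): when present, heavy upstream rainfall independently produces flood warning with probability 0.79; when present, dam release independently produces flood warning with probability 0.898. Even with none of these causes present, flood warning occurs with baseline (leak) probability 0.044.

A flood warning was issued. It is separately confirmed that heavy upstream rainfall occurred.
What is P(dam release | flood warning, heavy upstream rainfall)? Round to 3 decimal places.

P(dam release | flood warning, heavy upstream rainfall) ≈ 0.344

Under noisy-OR, P(flood warning | causes) = 1 − (1−0.044)·∏(1−qᵢ) over the active causes.
For the numerator, keep only dam release=true terms: 0.979522·0.3 = 0.293857
Denominator P(flood warning | heavy upstream rainfall): 0.79924·0.7 + 0.979522·0.3 = 0.853325
P(dam release | flood warning, heavy upstream rainfall) = 0.293857/0.853325 ≈ 0.344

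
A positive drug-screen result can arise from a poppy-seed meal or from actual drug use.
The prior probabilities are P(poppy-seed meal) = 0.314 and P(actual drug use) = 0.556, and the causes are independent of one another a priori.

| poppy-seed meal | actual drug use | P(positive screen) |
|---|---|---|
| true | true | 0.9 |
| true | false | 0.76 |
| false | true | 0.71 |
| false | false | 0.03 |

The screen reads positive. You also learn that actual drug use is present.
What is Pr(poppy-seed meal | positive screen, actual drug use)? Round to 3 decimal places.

Pr(poppy-seed meal | positive screen, actual drug use) ≈ 0.367

For the numerator, keep only poppy-seed meal=true terms: 0.9×0.314 = 0.282600
The normalizing constant is 0.71×0.686 + 0.9×0.314 = 0.769660
P(poppy-seed meal | positive screen, actual drug use) = 0.282600/0.769660 ≈ 0.367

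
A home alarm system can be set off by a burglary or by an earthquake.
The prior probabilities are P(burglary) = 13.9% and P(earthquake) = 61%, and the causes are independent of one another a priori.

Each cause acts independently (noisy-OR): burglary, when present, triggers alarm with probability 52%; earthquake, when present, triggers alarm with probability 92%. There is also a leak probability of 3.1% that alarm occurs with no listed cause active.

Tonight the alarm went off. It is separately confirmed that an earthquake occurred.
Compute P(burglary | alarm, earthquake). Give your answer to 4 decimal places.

Under noisy-OR, P(alarm | causes) = 1 − (1−0.031)·∏(1−qᵢ) over the active causes.
By total probability over both values of burglary:
  P(alarm | earthquake) = 0.92248×0.861 + 0.96279×0.139
        = 0.794255 + 0.133828 = 0.928083
Configurations with burglary contribute 0.133828, so
  P(burglary | alarm, earthquake) = 0.133828 / 0.928083 ≈ 0.1442

P(burglary | alarm, earthquake) ≈ 0.1442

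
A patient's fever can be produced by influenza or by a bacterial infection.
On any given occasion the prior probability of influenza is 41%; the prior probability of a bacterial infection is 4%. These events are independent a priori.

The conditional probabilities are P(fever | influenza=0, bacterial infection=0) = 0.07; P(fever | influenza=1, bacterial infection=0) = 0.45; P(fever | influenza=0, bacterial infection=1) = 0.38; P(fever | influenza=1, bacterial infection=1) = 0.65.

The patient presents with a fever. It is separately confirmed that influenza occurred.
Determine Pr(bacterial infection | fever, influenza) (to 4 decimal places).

P(fever | influenza) = 0.45*0.96 + 0.65*0.04 = 0.432000 + 0.026000 = 0.458000
The bacterial infection-present share is 0.65*0.04 = 0.026000.
P(bacterial infection | fever, influenza) = 0.026000 / 0.458000 ≈ 0.0568

Pr(bacterial infection | fever, influenza) ≈ 0.0568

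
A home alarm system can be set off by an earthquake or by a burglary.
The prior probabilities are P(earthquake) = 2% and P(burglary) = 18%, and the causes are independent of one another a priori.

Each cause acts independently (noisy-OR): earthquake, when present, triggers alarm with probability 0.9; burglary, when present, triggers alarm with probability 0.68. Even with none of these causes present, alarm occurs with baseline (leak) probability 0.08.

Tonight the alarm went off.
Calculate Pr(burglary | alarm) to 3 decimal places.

Pr(burglary | alarm) ≈ 0.618

Under noisy-OR, P(alarm | causes) = 1 − (1−0.08)·∏(1−qᵢ) over the active causes.
P(alarm) = 0.08*0.98*0.82 + 0.7056*0.98*0.18 + 0.908*0.02*0.82 + 0.97056*0.02*0.18 = 0.064288 + 0.124468 + 0.014891 + 0.003494 = 0.207141
Of this, 0.127962 comes from 0.124468 + 0.003494 (the burglary=true cases).
P(burglary | alarm) = 0.127962 / 0.207141 ≈ 0.618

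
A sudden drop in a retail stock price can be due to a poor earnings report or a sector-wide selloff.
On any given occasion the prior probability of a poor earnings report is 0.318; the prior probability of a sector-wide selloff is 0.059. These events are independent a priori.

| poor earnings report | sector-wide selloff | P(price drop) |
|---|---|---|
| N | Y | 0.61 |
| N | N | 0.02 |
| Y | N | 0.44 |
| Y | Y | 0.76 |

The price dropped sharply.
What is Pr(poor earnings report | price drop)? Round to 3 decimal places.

Sum P(price drop|·) weighted by the priors over the 4 (poor earnings report, sector-wide selloff) configurations:
  P(price drop) = 0.02*0.682*0.941 + 0.61*0.682*0.059 + 0.44*0.318*0.941 + 0.76*0.318*0.059
        = 0.012835 + 0.024545 + 0.131665 + 0.014259 = 0.183304
Keeping only the poor earnings report-present terms gives 0.145924, so
  P(poor earnings report | price drop) = 0.145924 / 0.183304 ≈ 0.796

Pr(poor earnings report | price drop) ≈ 0.796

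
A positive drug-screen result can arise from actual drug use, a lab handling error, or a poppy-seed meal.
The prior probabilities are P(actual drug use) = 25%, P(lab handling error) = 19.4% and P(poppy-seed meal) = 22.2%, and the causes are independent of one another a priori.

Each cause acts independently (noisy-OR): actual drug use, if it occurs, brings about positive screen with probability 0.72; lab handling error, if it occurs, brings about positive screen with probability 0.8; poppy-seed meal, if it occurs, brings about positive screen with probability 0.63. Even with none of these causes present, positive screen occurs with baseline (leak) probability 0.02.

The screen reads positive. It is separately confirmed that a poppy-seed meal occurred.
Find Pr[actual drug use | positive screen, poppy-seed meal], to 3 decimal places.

Pr[actual drug use | positive screen, poppy-seed meal] ≈ 0.305

Under noisy-OR, P(positive screen | causes) = 1 − (1−0.02)·∏(1−qᵢ) over the active causes.
P(positive screen | poppy-seed meal) = 0.6374×0.75×0.806 + 0.92748×0.75×0.194 + 0.898472×0.25×0.806 + 0.979694×0.25×0.194 = 0.385308 + 0.134948 + 0.181042 + 0.047515 = 0.748813
Of this, 0.228557 comes from 0.181042 + 0.047515 (the actual drug use=true cases).
Hence the posterior is 0.228557/0.748813 ≈ 0.305.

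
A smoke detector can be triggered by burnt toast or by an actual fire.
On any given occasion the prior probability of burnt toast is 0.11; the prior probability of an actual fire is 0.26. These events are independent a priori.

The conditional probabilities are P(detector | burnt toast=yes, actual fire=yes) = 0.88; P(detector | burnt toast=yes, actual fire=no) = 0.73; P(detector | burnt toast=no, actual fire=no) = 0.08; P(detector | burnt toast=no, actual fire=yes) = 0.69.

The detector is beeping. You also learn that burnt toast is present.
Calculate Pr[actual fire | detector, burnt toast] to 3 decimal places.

Sum P(detector|·) weighted by the priors over both values of actual fire:
  P(detector | burnt toast) = 0.73·0.74 + 0.88·0.26
        = 0.540200 + 0.228800 = 0.769000
Configurations with actual fire contribute 0.228800, so
  P(actual fire | detector, burnt toast) = 0.228800 / 0.769000 ≈ 0.298

Pr[actual fire | detector, burnt toast] ≈ 0.298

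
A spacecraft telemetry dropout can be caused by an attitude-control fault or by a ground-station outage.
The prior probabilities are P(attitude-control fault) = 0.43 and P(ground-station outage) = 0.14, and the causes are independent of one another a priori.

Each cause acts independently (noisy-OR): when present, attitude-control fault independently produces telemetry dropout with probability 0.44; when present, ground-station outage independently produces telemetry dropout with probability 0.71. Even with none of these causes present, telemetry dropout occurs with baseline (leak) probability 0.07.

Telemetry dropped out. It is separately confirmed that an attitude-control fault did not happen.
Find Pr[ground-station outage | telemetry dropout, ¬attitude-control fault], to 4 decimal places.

Pr[ground-station outage | telemetry dropout, ¬attitude-control fault] ≈ 0.6294

Under noisy-OR, P(telemetry dropout | causes) = 1 − (1−0.07)·∏(1−qᵢ) over the active causes.
P(telemetry dropout | ¬attitude-control fault) = 0.07*0.86 + 0.7303*0.14 = 0.060200 + 0.102242 = 0.162442
The ground-station outage-present share is 0.7303*0.14 = 0.102242.
So P(ground-station outage | telemetry dropout, ¬attitude-control fault) = 0.102242/0.162442 ≈ 0.6294.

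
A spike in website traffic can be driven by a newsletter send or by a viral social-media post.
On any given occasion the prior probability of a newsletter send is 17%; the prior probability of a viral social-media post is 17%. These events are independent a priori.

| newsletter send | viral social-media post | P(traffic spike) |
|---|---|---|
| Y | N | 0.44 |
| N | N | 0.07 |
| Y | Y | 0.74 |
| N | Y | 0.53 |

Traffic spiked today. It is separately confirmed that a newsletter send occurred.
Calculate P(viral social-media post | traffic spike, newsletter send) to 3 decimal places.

P(viral social-media post | traffic spike, newsletter send) ≈ 0.256

By total probability over both values of viral social-media post:
  P(traffic spike | newsletter send) = 0.44·0.83 + 0.74·0.17
        = 0.365200 + 0.125800 = 0.491000
The terms with viral social-media post present sum to 0.125800, so
  P(viral social-media post | traffic spike, newsletter send) = 0.125800 / 0.491000 ≈ 0.256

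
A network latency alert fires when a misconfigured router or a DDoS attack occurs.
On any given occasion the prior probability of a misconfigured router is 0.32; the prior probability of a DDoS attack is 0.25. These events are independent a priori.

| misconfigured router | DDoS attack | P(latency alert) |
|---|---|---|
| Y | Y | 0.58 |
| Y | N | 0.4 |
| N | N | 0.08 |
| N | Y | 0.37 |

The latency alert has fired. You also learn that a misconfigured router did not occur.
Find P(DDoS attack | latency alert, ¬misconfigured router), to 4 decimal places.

P(DDoS attack | latency alert, ¬misconfigured router) ≈ 0.6066

By total probability over both values of DDoS attack:
  P(latency alert | ¬misconfigured router) = 0.08·0.75 + 0.37·0.25
        = 0.060000 + 0.092500 = 0.152500
The terms with DDoS attack present sum to 0.092500, so
  P(DDoS attack | latency alert, ¬misconfigured router) = 0.092500 / 0.152500 ≈ 0.6066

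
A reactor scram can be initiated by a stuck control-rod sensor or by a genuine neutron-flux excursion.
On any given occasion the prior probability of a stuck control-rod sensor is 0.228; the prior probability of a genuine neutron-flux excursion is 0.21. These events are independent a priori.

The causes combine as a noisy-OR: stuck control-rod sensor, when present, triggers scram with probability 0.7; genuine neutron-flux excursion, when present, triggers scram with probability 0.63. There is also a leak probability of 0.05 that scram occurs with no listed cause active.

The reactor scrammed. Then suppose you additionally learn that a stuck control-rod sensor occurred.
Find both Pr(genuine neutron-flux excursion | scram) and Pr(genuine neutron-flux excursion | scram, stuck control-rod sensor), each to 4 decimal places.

Under noisy-OR, P(scram | causes) = 1 − (1−0.05)·∏(1−qᵢ) over the active causes.
By total probability over the 4 (stuck control-rod sensor, genuine neutron-flux excursion) configurations:
  P(scram) = 0.05·0.772·0.79 + 0.6485·0.772·0.21 + 0.715·0.228·0.79 + 0.89455·0.228·0.21
        = 0.030494 + 0.105135 + 0.128786 + 0.042831 = 0.307246
Keeping only the genuine neutron-flux excursion-present terms gives 0.147966, so
  P(genuine neutron-flux excursion | scram) = 0.147966 / 0.307246 ≈ 0.4816

Now condition on the additional information:
P(scram | stuck control-rod sensor) = 0.715*0.79 + 0.89455*0.21 = 0.564850 + 0.187855 = 0.752705
Restricting to configurations with genuine neutron-flux excursion present: 0.89455*0.21 = 0.187855.
P(genuine neutron-flux excursion | scram, stuck control-rod sensor) = 0.187855 / 0.752705 ≈ 0.2496
Conditioning on stuck control-rod sensor lowers the posterior on genuine neutron-flux excursion: the classic explaining-away effect in a common-effect structure.

Pr(genuine neutron-flux excursion | scram) ≈ 0.4816; Pr(genuine neutron-flux excursion | scram, stuck control-rod sensor) ≈ 0.2496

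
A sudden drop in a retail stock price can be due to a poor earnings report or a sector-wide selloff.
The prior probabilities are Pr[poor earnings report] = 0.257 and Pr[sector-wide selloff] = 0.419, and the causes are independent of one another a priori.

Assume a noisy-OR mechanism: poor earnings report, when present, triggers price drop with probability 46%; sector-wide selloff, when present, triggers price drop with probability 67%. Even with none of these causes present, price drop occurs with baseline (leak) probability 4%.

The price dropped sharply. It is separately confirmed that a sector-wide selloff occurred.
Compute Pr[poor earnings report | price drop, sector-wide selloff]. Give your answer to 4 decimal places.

Under noisy-OR, P(price drop | causes) = 1 − (1−0.04)·∏(1−qᵢ) over the active causes.
Weight on poor earnings report=true, given the evidence: 0.828928*0.257 = 0.213034
Normalizer over all consistent configurations: 0.6832*0.743 + 0.828928*0.257 = 0.720652
Posterior = 0.213034 / 0.720652 ≈ 0.2956

Pr[poor earnings report | price drop, sector-wide selloff] ≈ 0.2956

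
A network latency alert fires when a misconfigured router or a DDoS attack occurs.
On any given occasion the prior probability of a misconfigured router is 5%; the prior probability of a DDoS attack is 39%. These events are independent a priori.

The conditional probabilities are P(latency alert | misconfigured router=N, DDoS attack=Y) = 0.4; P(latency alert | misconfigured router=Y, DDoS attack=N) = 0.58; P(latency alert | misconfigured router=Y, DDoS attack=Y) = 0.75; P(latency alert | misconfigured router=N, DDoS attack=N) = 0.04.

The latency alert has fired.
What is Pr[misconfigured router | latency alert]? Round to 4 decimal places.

Pr[misconfigured router | latency alert] ≈ 0.1586

Weight on misconfigured router=true, given the evidence: 0.017690 + 0.014625 = 0.032315
Normalizer over all consistent configurations: 0.04*0.95*0.61 + 0.4*0.95*0.39 + 0.58*0.05*0.61 + 0.75*0.05*0.39 = 0.203695
Posterior = 0.032315 / 0.203695 ≈ 0.1586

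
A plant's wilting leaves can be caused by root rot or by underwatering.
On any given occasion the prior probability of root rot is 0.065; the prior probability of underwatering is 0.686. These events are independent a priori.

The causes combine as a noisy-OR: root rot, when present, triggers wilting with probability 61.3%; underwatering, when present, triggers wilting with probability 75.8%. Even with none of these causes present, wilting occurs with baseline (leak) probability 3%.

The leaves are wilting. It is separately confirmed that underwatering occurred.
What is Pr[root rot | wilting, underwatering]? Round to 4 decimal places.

Pr[root rot | wilting, underwatering] ≈ 0.0763

Under noisy-OR, P(wilting | causes) = 1 − (1−0.03)·∏(1−qᵢ) over the active causes.
Enumerate both values of root rot and weight by the priors:
  P(wilting | underwatering) = 0.76526·0.935 + 0.909156·0.065
        = 0.715518 + 0.059095 = 0.774613
The terms with root rot present sum to 0.059095, so
  P(root rot | wilting, underwatering) = 0.059095 / 0.774613 ≈ 0.0763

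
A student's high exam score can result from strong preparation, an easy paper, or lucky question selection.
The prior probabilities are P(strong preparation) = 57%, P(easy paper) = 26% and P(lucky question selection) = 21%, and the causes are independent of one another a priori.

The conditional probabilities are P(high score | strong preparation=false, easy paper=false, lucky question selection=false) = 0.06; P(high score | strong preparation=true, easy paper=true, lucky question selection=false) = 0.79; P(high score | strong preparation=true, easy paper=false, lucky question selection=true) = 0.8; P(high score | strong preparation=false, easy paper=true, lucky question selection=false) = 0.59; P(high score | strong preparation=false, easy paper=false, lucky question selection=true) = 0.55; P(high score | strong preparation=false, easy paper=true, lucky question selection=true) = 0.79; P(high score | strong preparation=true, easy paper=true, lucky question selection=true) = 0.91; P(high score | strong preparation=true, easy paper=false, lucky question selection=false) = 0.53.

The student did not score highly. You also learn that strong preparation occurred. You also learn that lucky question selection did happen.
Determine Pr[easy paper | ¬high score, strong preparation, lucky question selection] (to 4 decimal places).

P(¬high score | strong preparation, lucky question selection) = 0.2×0.74 + 0.09×0.26 = 0.148000 + 0.023400 = 0.171400
The easy paper-present share is 0.09×0.26 = 0.023400.
So P(easy paper | ¬high score, strong preparation, lucky question selection) = 0.023400/0.171400 ≈ 0.1365.

Pr[easy paper | ¬high score, strong preparation, lucky question selection] ≈ 0.1365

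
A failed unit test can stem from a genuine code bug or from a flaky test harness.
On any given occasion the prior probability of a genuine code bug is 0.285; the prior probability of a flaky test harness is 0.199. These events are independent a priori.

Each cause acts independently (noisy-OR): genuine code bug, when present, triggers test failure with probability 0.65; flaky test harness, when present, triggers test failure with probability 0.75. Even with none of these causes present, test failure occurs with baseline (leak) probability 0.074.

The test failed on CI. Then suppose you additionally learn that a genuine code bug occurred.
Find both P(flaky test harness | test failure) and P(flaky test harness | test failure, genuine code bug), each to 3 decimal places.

P(flaky test harness | test failure) ≈ 0.451; P(flaky test harness | test failure, genuine code bug) ≈ 0.252

Under noisy-OR, P(test failure | causes) = 1 − (1−0.074)·∏(1−qᵢ) over the active causes.
Sum P(test failure|·) weighted by the priors over the 4 (genuine code bug, flaky test harness) configurations:
  P(test failure) = 0.074×0.715×0.801 + 0.7685×0.715×0.199 + 0.6759×0.285×0.801 + 0.918975×0.285×0.199
        = 0.042381 + 0.109346 + 0.154298 + 0.052120 = 0.358145
Keeping only the flaky test harness-present terms gives 0.161466, so
  P(flaky test harness | test failure) = 0.161466 / 0.358145 ≈ 0.451

Now also conditioning on genuine code bug=true:
P(test failure | genuine code bug) = 0.6759·0.801 + 0.918975·0.199 = 0.541396 + 0.182876 = 0.724272
Of this, 0.182876 comes from 0.918975·0.199 (the flaky test harness=true cases).
P(flaky test harness | test failure, genuine code bug) = 0.182876 / 0.724272 ≈ 0.252
This is intercausal reasoning (explaining away): once genuine code bug accounts for the test failure, flaky test harness becomes less likely.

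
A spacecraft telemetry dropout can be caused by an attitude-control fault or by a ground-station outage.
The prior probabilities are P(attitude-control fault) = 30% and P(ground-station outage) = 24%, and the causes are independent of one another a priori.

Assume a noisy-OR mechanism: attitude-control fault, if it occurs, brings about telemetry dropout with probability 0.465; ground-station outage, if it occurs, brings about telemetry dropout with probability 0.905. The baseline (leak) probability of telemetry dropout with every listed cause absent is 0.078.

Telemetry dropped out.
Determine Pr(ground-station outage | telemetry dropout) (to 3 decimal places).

Under noisy-OR, P(telemetry dropout | causes) = 1 − (1−0.078)·∏(1−qᵢ) over the active causes.
P(telemetry dropout) = 0.078*0.7*0.76 + 0.91241*0.7*0.24 + 0.50673*0.3*0.76 + 0.953139*0.3*0.24 = 0.041496 + 0.153285 + 0.115534 + 0.068626 = 0.378941
The ground-station outage-present share is 0.153285 + 0.068626 = 0.221911.
P(ground-station outage | telemetry dropout) = 0.221911 / 0.378941 ≈ 0.586

Pr(ground-station outage | telemetry dropout) ≈ 0.586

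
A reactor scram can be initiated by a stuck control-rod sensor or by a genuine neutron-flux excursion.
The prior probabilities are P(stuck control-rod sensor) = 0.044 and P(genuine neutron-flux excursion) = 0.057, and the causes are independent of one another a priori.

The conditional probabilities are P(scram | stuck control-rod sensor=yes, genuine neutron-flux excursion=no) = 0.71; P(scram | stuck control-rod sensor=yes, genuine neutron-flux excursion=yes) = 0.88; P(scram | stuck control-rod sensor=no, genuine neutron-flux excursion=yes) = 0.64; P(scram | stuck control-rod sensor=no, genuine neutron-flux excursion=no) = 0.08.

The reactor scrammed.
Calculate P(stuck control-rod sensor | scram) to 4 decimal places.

P(stuck control-rod sensor | scram) ≈ 0.2284

P(scram) = 0.08×0.956×0.943 + 0.64×0.956×0.057 + 0.71×0.044×0.943 + 0.88×0.044×0.057 = 0.072121 + 0.034875 + 0.029459 + 0.002207 = 0.138662
The stuck control-rod sensor-present share is 0.029459 + 0.002207 = 0.031666.
Hence the posterior is 0.031666/0.138662 ≈ 0.2284.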